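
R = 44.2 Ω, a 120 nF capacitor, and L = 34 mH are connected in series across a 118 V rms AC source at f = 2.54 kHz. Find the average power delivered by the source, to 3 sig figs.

ω = 2πf = 15960 rad/s
X_L = ωL = 543 Ω
X_C = 1/(ωC) = 522 Ω
Net reactance X = X_L − X_C = 20.5 Ω
Z = 44.2 + j20.5 Ω
|Z| = √(44.2² + 20.5²) = 48.7 Ω
∠Z = arctan(20.5/44.2) = 24.8°
I = V/|Z| = 2.42 A
P = VI cos φ = 118 × 2.42 × cos(24.8°) = 259 W

259 W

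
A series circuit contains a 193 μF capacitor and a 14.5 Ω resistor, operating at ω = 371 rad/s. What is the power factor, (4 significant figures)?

X_C = 1/(ωC) = 13.97 Ω
Z = 14.50 − j13.97 Ω
|Z| = √(14.50² + 13.97²) = 20.13 Ω
∠Z = arctan(-13.97/14.50) = -43.93°
cos φ = cos(-43.93°) = 0.7202

0.7202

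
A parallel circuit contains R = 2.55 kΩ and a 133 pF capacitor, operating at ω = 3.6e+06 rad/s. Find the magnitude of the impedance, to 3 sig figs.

X_C = 1/(ωC) = 2090 Ω
Parallel: admittances add. Y = 1/R + jωC
Y = (0.000392 + j0.000479) S
|Y| = 0.000619 S → |Z| = 1/|Y| = 1620 Ω, ∠Z = −∠Y = -50.7°

1620 Ω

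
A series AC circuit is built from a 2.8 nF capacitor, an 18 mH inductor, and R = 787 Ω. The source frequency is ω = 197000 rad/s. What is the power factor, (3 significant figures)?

X_L = ωL = 3550 Ω
X_C = 1/(ωC) = 1810 Ω
Net reactance X = X_L − X_C = 1730 Ω
Z = 787 + j1730 Ω
|Z| = √(787² + 1730²) = 1900 Ω
∠Z = arctan(1730/787) = 65.6°
cos φ = cos(65.6°) = 0.413

0.413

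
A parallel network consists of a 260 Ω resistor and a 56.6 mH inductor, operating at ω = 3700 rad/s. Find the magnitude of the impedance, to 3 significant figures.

163 Ω

X_L = ωL = 209 Ω
Parallel: admittances add. Y = 1/R + 1/(jωL)
Y = (0.00385 − j0.00478) S
|Y| = 0.00613 S → |Z| = 1/|Y| = 163 Ω, ∠Z = −∠Y = 51.1°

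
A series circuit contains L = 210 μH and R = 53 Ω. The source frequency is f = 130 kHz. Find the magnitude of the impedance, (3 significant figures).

ω = 2πf = 816800 rad/s
X_L = ωL = 172 Ω
Z = 53.0 + j172 Ω
|Z| = √(53.0² + 172²) = 180 Ω

180 Ω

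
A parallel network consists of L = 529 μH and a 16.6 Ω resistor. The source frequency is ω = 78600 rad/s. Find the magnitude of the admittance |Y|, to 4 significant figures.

64.86 mS

X_L = ωL = 41.58 Ω
Parallel: admittances add. Y = 1/R + 1/(jωL)
Y = (0.06024 − j0.02405) S
|Y| = 0.06486 S → |Z| = 1/|Y| = 15.42 Ω, ∠Z = −∠Y = 21.76°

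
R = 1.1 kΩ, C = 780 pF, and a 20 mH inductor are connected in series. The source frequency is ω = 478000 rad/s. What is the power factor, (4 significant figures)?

X_L = ωL = 9560 Ω
X_C = 1/(ωC) = 2682 Ω
Net reactance X = X_L − X_C = 6878 Ω
Z = 1100 + j6878 Ω
|Z| = √(1100² + 6878²) = 6965 Ω
∠Z = arctan(6878/1100) = 80.91°
cos φ = cos(80.91°) = 0.1579

0.1579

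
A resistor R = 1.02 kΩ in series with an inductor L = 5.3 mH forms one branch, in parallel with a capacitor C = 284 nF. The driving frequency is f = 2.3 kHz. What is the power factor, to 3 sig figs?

0.235

ω = 2πf = 14450 rad/s
X_L = ωL = 76.6 Ω
X_C = 1/(ωC) = 244 Ω
Branch 1 (R+jX_L): Z₁ = 1020 + j76.6 Ω, |Z₁| = 1020 Ω
Branch 2 (−jX_C): Z₂ = −j244 Ω
Parallel: Z = Z₁Z₂/(Z₁+Z₂), |Z| = 241 Ω, ∠Z = -76.4°
cos φ = cos(-76.4°) = 0.235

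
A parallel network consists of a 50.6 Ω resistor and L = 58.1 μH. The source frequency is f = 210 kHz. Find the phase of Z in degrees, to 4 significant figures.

ω = 2πf = 1.319e+06 rad/s
X_L = ωL = 76.66 Ω
Parallel: admittances add. Y = 1/R + 1/(jωL)
Y = (0.01976 − j0.01304) S
|Y| = 0.02368 S → |Z| = 1/|Y| = 42.23 Ω, ∠Z = −∠Y = 33.43°

33.43°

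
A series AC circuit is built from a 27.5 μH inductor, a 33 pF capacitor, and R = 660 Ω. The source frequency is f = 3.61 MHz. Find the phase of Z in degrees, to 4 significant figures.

ω = 2πf = 2.268e+07 rad/s
X_L = ωL = 623.8 Ω
X_C = 1/(ωC) = 1336 Ω
Net reactance X = X_L − X_C = -712.2 Ω
Z = 660.0 − j712.2 Ω
|Z| = √(660.0² + 712.2²) = 971.0 Ω
∠Z = arctan(-712.2/660.0) = -47.18°

-47.18°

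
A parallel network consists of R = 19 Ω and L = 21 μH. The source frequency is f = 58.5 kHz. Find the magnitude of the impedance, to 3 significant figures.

ω = 2πf = 367600 rad/s
X_L = ωL = 7.72 Ω
Parallel: admittances add. Y = 1/R + 1/(jωL)
Y = (0.0526 − j0.130) S
|Y| = 0.140 S → |Z| = 1/|Y| = 7.15 Ω, ∠Z = −∠Y = 67.9°

7.15 Ω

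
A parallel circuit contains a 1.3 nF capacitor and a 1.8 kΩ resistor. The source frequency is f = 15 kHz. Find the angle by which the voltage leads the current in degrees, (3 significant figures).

-12.4°

ω = 2πf = 94250 rad/s
X_C = 1/(ωC) = 8160 Ω
Parallel: admittances add. Y = 1/R + jωC
Y = (0.000556 + j0.000123) S
|Y| = 0.000569 S → |Z| = 1/|Y| = 1760 Ω, ∠Z = −∠Y = -12.4°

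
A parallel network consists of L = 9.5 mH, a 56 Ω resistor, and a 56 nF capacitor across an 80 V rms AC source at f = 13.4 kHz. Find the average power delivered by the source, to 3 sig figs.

114 W

ω = 2πf = 84190 rad/s
X_L = ωL = 800 Ω
X_C = 1/(ωC) = 212 Ω
Parallel: admittances add. Y = 1/R + 1/(jωL) + jωC
Y = (0.0179 + j0.00346) S
|Y| = 0.0182 S → |Z| = 1/|Y| = 55.0 Ω, ∠Z = −∠Y = -11.0°
I = V/|Z| = 1.46 A
P = VI cos φ = 80 × 1.46 × cos(-11.0°) = 114 W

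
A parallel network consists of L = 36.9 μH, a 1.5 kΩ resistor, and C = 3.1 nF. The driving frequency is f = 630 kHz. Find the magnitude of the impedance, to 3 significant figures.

183 Ω

ω = 2πf = 3.958e+06 rad/s
X_L = ωL = 146 Ω
X_C = 1/(ωC) = 81.5 Ω
Parallel: admittances add. Y = 1/R + 1/(jωL) + jωC
Y = (0.000667 + j0.00542) S
|Y| = 0.00547 S → |Z| = 1/|Y| = 183 Ω, ∠Z = −∠Y = -83.0°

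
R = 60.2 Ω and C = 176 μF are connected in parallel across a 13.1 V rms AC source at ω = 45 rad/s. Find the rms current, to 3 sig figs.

X_C = 1/(ωC) = 126 Ω
Parallel: admittances add. Y = 1/R + jωC
Y = (0.0166 + j0.00792) S
|Y| = 0.0184 S → |Z| = 1/|Y| = 54.3 Ω, ∠Z = −∠Y = -25.5°
I = V/|Z| = 13.1/54.3 = 241 mA

241 mA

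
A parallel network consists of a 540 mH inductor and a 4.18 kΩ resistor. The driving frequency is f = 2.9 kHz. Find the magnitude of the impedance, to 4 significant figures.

3847 Ω

ω = 2πf = 18220 rad/s
X_L = ωL = 9839 Ω
Parallel: admittances add. Y = 1/R + 1/(jωL)
Y = (0.0002392 − j0.0001016) S
|Y| = 0.0002599 S → |Z| = 1/|Y| = 3847 Ω, ∠Z = −∠Y = 23.02°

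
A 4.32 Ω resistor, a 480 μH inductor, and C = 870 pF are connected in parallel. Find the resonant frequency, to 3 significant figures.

ω₀ = 1/√(LC) = 1/√(0.00048 × 8.7e-10) = 1.547e+06 rad/s
f₀ = ω₀/(2π) = 246 kHz

246 kHz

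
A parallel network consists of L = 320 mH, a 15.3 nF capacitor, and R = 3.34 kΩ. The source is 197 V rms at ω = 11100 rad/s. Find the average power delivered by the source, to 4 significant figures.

X_L = ωL = 3552 Ω
X_C = 1/(ωC) = 5888 Ω
Parallel: admittances add. Y = 1/R + 1/(jωL) + jωC
Y = (0.0002994 − j0.0001117) S
|Y| = 0.0003196 S → |Z| = 1/|Y| = 3129 Ω, ∠Z = −∠Y = 20.46°
I = V/|Z| = 62.95 mA
P = VI cos φ = 197 × 0.06295 × cos(20.46°) = 11.62 W

11.62 W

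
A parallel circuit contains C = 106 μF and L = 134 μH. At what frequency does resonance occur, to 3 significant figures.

ω₀ = 1/√(LC) = 1/√(0.000134 × 0.000106) = 8391 rad/s
f₀ = ω₀/(2π) = 1.34 kHz

1.34 kHz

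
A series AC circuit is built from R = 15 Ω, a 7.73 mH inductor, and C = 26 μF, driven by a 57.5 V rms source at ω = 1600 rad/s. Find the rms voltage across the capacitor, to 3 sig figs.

X_L = ωL = 12.4 Ω
X_C = 1/(ωC) = 24.0 Ω
Net reactance X = X_L − X_C = -11.7 Ω
Z = 15.0 − j11.7 Ω
|Z| = √(15.0² + 11.7²) = 19.0 Ω
I = V/|Z| = 3.03 A
V_C = I·|Z_C| = 3.03 × 24.0 = 72.7 V

72.7 V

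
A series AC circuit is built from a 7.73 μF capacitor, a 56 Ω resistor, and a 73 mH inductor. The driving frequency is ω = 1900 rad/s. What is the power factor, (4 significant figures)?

0.6214

X_L = ωL = 138.7 Ω
X_C = 1/(ωC) = 68.09 Ω
Net reactance X = X_L − X_C = 70.61 Ω
Z = 56.00 + j70.61 Ω
|Z| = √(56.00² + 70.61²) = 90.12 Ω
∠Z = arctan(70.61/56.00) = 51.58°
cos φ = cos(51.58°) = 0.6214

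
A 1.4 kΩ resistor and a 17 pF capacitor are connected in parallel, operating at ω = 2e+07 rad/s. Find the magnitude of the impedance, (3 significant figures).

X_C = 1/(ωC) = 2940 Ω
Parallel: admittances add. Y = 1/R + jωC
Y = (0.000714 + j0.000340) S
|Y| = 0.000791 S → |Z| = 1/|Y| = 1260 Ω, ∠Z = −∠Y = -25.5°

1260 Ω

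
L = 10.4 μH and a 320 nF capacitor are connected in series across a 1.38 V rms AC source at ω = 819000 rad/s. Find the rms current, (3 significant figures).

293 mA

X_L = ωL = 8.52 Ω
X_C = 1/(ωC) = 3.82 Ω
Net reactance X = X_L − X_C = 4.70 Ω
Z = j4.70 Ω
|Z| = √(0² + 4.70²) = 4.70 Ω
I = V/|Z| = 1.38/4.70 = 293 mA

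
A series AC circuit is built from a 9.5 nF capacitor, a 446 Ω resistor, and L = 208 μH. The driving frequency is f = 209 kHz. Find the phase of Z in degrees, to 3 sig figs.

23.4°

ω = 2πf = 1.313e+06 rad/s
X_L = ωL = 273 Ω
X_C = 1/(ωC) = 80.2 Ω
Net reactance X = X_L − X_C = 193 Ω
Z = 446 + j193 Ω
|Z| = √(446² + 193²) = 486 Ω
∠Z = arctan(193/446) = 23.4°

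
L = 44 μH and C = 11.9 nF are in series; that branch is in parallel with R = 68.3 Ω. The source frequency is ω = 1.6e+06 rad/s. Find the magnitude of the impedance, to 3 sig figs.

17.3 Ω

X_L = ωL = 70.4 Ω
X_C = 1/(ωC) = 52.5 Ω
Branch 1: Z₁ = R = 68.3 Ω
Branch 2 (series LC): Z₂ = j(X_L − X_C) = j17.9 Ω
Parallel: Z = Z₁Z₂/(Z₁+Z₂), |Z| = 17.3 Ω, ∠Z = 75.3°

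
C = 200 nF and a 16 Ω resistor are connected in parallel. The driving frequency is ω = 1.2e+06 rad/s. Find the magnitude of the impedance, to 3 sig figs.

X_C = 1/(ωC) = 4.17 Ω
Parallel: admittances add. Y = 1/R + jωC
Y = (0.0625 + j0.240) S
|Y| = 0.248 S → |Z| = 1/|Y| = 4.03 Ω, ∠Z = −∠Y = -75.4°

4.03 Ω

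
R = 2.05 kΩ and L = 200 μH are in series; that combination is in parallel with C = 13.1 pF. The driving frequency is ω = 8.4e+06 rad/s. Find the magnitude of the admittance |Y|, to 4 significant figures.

319.1 μS

X_L = ωL = 1680 Ω
X_C = 1/(ωC) = 9088 Ω
Branch 1 (R+jX_L): Z₁ = 2050 + j1680 Ω, |Z₁| = 2650 Ω
Branch 2 (−jX_C): Z₂ = −j9088 Ω
Parallel: Z = Z₁Z₂/(Z₁+Z₂), |Z| = 3134 Ω, ∠Z = 23.87°
|Y| = 1/|Z| = 319.1 μS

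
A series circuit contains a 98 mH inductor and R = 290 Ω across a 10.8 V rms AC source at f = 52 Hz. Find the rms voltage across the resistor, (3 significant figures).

ω = 2πf = 326.7 rad/s
X_L = ωL = 32.0 Ω
Z = 290 + j32.0 Ω
|Z| = √(290² + 32.0²) = 292 Ω
I = V/|Z| = 37.0 mA
V_R = I·|Z_R| = 0.0370 × 290 = 10.7 V

10.7 V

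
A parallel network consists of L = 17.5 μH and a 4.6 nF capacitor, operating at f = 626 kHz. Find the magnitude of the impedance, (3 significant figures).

ω = 2πf = 3.933e+06 rad/s
X_L = ωL = 68.8 Ω
X_C = 1/(ωC) = 55.3 Ω
Parallel: admittances add. Y = 1/(jωL) + jωC
Y = (0 + j0.00356) S
|Y| = 0.00356 S → |Z| = 1/|Y| = 281 Ω, ∠Z = −∠Y = -90.0°

281 Ω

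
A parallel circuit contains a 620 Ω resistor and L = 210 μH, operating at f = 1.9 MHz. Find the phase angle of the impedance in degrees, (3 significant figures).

ω = 2πf = 1.194e+07 rad/s
X_L = ωL = 2510 Ω
Parallel: admittances add. Y = 1/R + 1/(jωL)
Y = (0.00161 − j0.000399) S
|Y| = 0.00166 S → |Z| = 1/|Y| = 602 Ω, ∠Z = −∠Y = 13.9°

13.9°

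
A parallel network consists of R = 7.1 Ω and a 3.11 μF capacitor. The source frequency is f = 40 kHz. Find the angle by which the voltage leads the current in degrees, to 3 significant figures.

-79.8°

ω = 2πf = 251300 rad/s
X_C = 1/(ωC) = 1.28 Ω
Parallel: admittances add. Y = 1/R + jωC
Y = (0.141 + j0.782) S
|Y| = 0.794 S → |Z| = 1/|Y| = 1.26 Ω, ∠Z = −∠Y = -79.8°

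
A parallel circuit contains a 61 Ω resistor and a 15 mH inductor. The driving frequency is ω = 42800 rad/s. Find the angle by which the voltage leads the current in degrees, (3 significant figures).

X_L = ωL = 642 Ω
Parallel: admittances add. Y = 1/R + 1/(jωL)
Y = (0.0164 − j0.00156) S
|Y| = 0.0165 S → |Z| = 1/|Y| = 60.7 Ω, ∠Z = −∠Y = 5.43°

5.43°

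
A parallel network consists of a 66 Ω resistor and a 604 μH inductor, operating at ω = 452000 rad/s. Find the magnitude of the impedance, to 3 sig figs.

64.2 Ω

X_L = ωL = 273 Ω
Parallel: admittances add. Y = 1/R + 1/(jωL)
Y = (0.0152 − j0.00366) S
|Y| = 0.0156 S → |Z| = 1/|Y| = 64.2 Ω, ∠Z = −∠Y = 13.6°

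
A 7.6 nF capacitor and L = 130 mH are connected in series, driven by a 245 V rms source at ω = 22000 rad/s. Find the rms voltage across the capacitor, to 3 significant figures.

X_L = ωL = 2860 Ω
X_C = 1/(ωC) = 5980 Ω
Net reactance X = X_L − X_C = -3120 Ω
Z = − j3120 Ω
|Z| = √(0² + 3120²) = 3120 Ω
I = V/|Z| = 78.5 mA
V_C = I·|Z_C| = 0.0785 × 5980 = 470 V

470 V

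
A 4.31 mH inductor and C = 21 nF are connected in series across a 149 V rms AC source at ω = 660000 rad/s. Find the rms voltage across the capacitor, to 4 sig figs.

3.878 V

X_L = ωL = 2845 Ω
X_C = 1/(ωC) = 72.15 Ω
Net reactance X = X_L − X_C = 2772 Ω
Z = j2772 Ω
|Z| = √(0² + 2772²) = 2772 Ω
I = V/|Z| = 53.74 mA
V_C = I·|Z_C| = 0.05374 × 72.15 = 3.878 V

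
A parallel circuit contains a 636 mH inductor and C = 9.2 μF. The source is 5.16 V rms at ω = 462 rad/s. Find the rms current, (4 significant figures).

X_L = ωL = 293.8 Ω
X_C = 1/(ωC) = 235.3 Ω
Parallel: admittances add. Y = 1/(jωL) + jωC
Y = (0 + j0.0008471) S
|Y| = 0.0008471 S → |Z| = 1/|Y| = 1181 Ω, ∠Z = −∠Y = -90.00°
I = V/|Z| = 5.16/1181 = 4.371 mA

4.371 mA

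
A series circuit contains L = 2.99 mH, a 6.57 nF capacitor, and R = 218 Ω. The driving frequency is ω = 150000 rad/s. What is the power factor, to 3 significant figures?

X_L = ωL = 448 Ω
X_C = 1/(ωC) = 1010 Ω
Net reactance X = X_L − X_C = -566 Ω
Z = 218 − j566 Ω
|Z| = √(218² + 566²) = 607 Ω
∠Z = arctan(-566/218) = -68.9°
cos φ = cos(-68.9°) = 0.359

0.359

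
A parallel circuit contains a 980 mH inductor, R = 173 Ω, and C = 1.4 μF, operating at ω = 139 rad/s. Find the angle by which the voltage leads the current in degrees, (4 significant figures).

X_L = ωL = 136.2 Ω
X_C = 1/(ωC) = 5139 Ω
Parallel: admittances add. Y = 1/R + 1/(jωL) + jωC
Y = (0.005780 − j0.007146) S
|Y| = 0.009192 S → |Z| = 1/|Y| = 108.8 Ω, ∠Z = −∠Y = 51.03°

51.03°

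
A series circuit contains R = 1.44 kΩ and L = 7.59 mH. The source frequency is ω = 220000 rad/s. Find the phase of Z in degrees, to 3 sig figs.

49.2°

X_L = ωL = 1670 Ω
Z = 1440 + j1670 Ω
|Z| = √(1440² + 1670²) = 2200 Ω
∠Z = arctan(1670/1440) = 49.2°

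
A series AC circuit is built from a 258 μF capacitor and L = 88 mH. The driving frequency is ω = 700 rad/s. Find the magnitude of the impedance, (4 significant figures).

56.06 Ω

X_L = ωL = 61.60 Ω
X_C = 1/(ωC) = 5.537 Ω
Net reactance X = X_L − X_C = 56.06 Ω
Z = j56.06 Ω
|Z| = √(0² + 56.06²) = 56.06 Ω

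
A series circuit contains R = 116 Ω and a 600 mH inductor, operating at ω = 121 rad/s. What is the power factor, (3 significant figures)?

0.848

X_L = ωL = 72.6 Ω
Z = 116 + j72.6 Ω
|Z| = √(116² + 72.6²) = 137 Ω
∠Z = arctan(72.6/116) = 32.0°
cos φ = cos(32.0°) = 0.848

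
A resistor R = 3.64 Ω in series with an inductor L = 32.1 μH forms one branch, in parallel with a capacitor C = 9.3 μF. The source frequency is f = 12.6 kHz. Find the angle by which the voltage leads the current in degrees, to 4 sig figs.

-73.08°

ω = 2πf = 79170 rad/s
X_L = ωL = 2.541 Ω
X_C = 1/(ωC) = 1.358 Ω
Branch 1 (R+jX_L): Z₁ = 3.640 + j2.541 Ω, |Z₁| = 4.439 Ω
Branch 2 (−jX_C): Z₂ = −j1.358 Ω
Parallel: Z = Z₁Z₂/(Z₁+Z₂), |Z| = 1.575 Ω, ∠Z = -73.08°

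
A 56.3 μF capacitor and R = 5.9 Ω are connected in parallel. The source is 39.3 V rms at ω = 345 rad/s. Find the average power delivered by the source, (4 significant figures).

261.8 W

X_C = 1/(ωC) = 51.48 Ω
Parallel: admittances add. Y = 1/R + jωC
Y = (0.1695 + j0.01942) S
|Y| = 0.1706 S → |Z| = 1/|Y| = 5.862 Ω, ∠Z = −∠Y = -6.537°
I = V/|Z| = 6.705 A
P = VI cos φ = 39.3 × 6.705 × cos(-6.537°) = 261.8 W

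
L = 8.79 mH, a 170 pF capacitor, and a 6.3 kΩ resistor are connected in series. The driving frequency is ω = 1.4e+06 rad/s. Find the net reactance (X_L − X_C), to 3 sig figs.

8100 Ω

X_L = ωL = 12300 Ω
X_C = 1/(ωC) = 4200 Ω
X = 12300 − 4200 = 8100 Ω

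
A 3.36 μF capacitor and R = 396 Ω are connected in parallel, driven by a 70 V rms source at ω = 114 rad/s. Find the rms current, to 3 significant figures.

179 mA

X_C = 1/(ωC) = 2610 Ω
Parallel: admittances add. Y = 1/R + jωC
Y = (0.00253 + j0.000383) S
|Y| = 0.00255 S → |Z| = 1/|Y| = 392 Ω, ∠Z = −∠Y = -8.63°
I = V/|Z| = 70/392 = 179 mA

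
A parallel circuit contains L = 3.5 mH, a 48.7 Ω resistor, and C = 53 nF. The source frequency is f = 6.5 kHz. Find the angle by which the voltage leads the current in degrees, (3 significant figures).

ω = 2πf = 40840 rad/s
X_L = ωL = 143 Ω
X_C = 1/(ωC) = 462 Ω
Parallel: admittances add. Y = 1/R + 1/(jωL) + jωC
Y = (0.0205 − j0.00483) S
|Y| = 0.0211 S → |Z| = 1/|Y| = 47.4 Ω, ∠Z = −∠Y = 13.2°

13.2°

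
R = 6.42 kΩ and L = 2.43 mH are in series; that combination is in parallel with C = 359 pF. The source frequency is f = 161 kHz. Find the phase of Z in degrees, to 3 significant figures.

ω = 2πf = 1.012e+06 rad/s
X_L = ωL = 2460 Ω
X_C = 1/(ωC) = 2750 Ω
Branch 1 (R+jX_L): Z₁ = 6420 + j2460 Ω, |Z₁| = 6870 Ω
Branch 2 (−jX_C): Z₂ = −j2750 Ω
Parallel: Z = Z₁Z₂/(Z₁+Z₂), |Z| = 2950 Ω, ∠Z = -66.4°

-66.4°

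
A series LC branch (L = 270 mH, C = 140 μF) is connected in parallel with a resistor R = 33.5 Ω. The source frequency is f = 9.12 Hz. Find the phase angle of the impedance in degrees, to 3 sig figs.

-17.1°

ω = 2πf = 57.30 rad/s
X_L = ωL = 15.5 Ω
X_C = 1/(ωC) = 125 Ω
Branch 1: Z₁ = R = 33.5 Ω
Branch 2 (series LC): Z₂ = j(X_L − X_C) = −j109 Ω
Parallel: Z = Z₁Z₂/(Z₁+Z₂), |Z| = 32.0 Ω, ∠Z = -17.1°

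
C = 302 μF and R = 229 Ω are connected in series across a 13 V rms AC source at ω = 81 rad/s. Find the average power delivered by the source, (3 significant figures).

X_C = 1/(ωC) = 40.9 Ω
Z = 229 − j40.9 Ω
|Z| = √(229² + 40.9²) = 233 Ω
∠Z = arctan(-40.9/229) = -10.1°
I = V/|Z| = 55.9 mA
P = VI cos φ = 13 × 0.0559 × cos(-10.1°) = 715 mW

715 mW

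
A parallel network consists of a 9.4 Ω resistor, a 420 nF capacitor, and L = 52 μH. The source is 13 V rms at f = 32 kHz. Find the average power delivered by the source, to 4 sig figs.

17.98 W

ω = 2πf = 201100 rad/s
X_L = ωL = 10.46 Ω
X_C = 1/(ωC) = 11.84 Ω
Parallel: admittances add. Y = 1/R + 1/(jωL) + jωC
Y = (0.1064 − j0.01120) S
|Y| = 0.1070 S → |Z| = 1/|Y| = 9.348 Ω, ∠Z = −∠Y = 6.010°
I = V/|Z| = 1.391 A
P = VI cos φ = 13 × 1.391 × cos(6.010°) = 17.98 W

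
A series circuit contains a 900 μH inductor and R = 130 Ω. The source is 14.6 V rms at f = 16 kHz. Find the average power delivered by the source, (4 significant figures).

1.105 W

ω = 2πf = 100500 rad/s
X_L = ωL = 90.48 Ω
Z = 130.0 + j90.48 Ω
|Z| = √(130.0² + 90.48²) = 158.4 Ω
∠Z = arctan(90.48/130.0) = 34.84°
I = V/|Z| = 92.18 mA
P = VI cos φ = 14.6 × 0.09218 × cos(34.84°) = 1.105 W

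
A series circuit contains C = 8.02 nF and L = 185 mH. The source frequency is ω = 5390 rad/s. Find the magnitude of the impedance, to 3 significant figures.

22100 Ω

X_L = ωL = 997 Ω
X_C = 1/(ωC) = 23100 Ω
Net reactance X = X_L − X_C = -22100 Ω
Z = − j22100 Ω
|Z| = √(0² + 22100²) = 22100 Ω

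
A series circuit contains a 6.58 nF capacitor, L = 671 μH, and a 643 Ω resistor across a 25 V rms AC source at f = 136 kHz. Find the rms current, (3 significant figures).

33.1 mA

ω = 2πf = 854500 rad/s
X_L = ωL = 573 Ω
X_C = 1/(ωC) = 178 Ω
Net reactance X = X_L − X_C = 396 Ω
Z = 643 + j396 Ω
|Z| = √(643² + 396²) = 755 Ω
I = V/|Z| = 25/755 = 33.1 mA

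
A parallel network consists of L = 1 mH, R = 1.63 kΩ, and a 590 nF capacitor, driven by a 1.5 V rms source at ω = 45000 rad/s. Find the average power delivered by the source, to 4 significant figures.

1.380 mW

X_L = ωL = 45.00 Ω
X_C = 1/(ωC) = 37.66 Ω
Parallel: admittances add. Y = 1/R + 1/(jωL) + jωC
Y = (0.0006135 + j0.004328) S
|Y| = 0.004371 S → |Z| = 1/|Y| = 228.8 Ω, ∠Z = −∠Y = -81.93°
I = V/|Z| = 6.557 mA
P = VI cos φ = 1.5 × 0.006557 × cos(-81.93°) = 1.380 mW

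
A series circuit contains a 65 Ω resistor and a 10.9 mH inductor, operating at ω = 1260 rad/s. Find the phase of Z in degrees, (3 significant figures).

11.9°

X_L = ωL = 13.7 Ω
Z = 65.0 + j13.7 Ω
|Z| = √(65.0² + 13.7²) = 66.4 Ω
∠Z = arctan(13.7/65.0) = 11.9°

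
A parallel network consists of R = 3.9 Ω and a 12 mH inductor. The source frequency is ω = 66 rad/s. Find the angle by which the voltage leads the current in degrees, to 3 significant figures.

78.5°

X_L = ωL = 0.792 Ω
Parallel: admittances add. Y = 1/R + 1/(jωL)
Y = (0.256 − j1.26) S
|Y| = 1.29 S → |Z| = 1/|Y| = 0.776 Ω, ∠Z = −∠Y = 78.5°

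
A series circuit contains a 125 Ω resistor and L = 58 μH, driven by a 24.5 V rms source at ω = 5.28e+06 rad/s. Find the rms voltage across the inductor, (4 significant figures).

X_L = ωL = 306.2 Ω
Z = 125.0 + j306.2 Ω
|Z| = √(125.0² + 306.2²) = 330.8 Ω
I = V/|Z| = 74.07 mA
V_L = I·|Z_L| = 0.07407 × 306.2 = 22.68 V

22.68 V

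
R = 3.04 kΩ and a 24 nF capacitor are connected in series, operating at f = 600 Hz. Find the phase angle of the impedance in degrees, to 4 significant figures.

ω = 2πf = 3770 rad/s
X_C = 1/(ωC) = 11050 Ω
Z = 3040 − j11050 Ω
|Z| = √(3040² + 11050²) = 11460 Ω
∠Z = arctan(-11050/3040) = -74.62°

-74.62°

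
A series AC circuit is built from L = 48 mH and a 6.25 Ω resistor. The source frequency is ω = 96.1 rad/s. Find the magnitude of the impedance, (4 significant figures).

X_L = ωL = 4.613 Ω
Z = 6.250 + j4.613 Ω
|Z| = √(6.250² + 4.613²) = 7.768 Ω

7.768 Ω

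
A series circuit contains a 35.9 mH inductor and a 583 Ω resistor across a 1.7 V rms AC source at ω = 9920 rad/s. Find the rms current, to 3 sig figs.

2.49 mA

X_L = ωL = 356 Ω
Z = 583 + j356 Ω
|Z| = √(583² + 356²) = 683 Ω
I = V/|Z| = 1.7/683 = 2.49 mA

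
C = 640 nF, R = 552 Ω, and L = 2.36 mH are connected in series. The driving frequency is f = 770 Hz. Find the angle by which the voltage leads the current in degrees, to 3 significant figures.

-29.4°

ω = 2πf = 4838 rad/s
X_L = ωL = 11.4 Ω
X_C = 1/(ωC) = 323 Ω
Net reactance X = X_L − X_C = -312 Ω
Z = 552 − j312 Ω
|Z| = √(552² + 312²) = 634 Ω
∠Z = arctan(-312/552) = -29.4°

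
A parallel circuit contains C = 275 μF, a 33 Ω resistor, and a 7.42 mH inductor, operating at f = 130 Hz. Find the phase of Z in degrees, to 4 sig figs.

ω = 2πf = 816.8 rad/s
X_L = ωL = 6.061 Ω
X_C = 1/(ωC) = 4.452 Ω
Parallel: admittances add. Y = 1/R + 1/(jωL) + jωC
Y = (0.03030 + j0.05963) S
|Y| = 0.06689 S → |Z| = 1/|Y| = 14.95 Ω, ∠Z = −∠Y = -63.06°

-63.06°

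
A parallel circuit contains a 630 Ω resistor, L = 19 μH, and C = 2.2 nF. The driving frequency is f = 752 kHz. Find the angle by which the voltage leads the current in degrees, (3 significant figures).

ω = 2πf = 4.725e+06 rad/s
X_L = ωL = 89.8 Ω
X_C = 1/(ωC) = 96.2 Ω
Parallel: admittances add. Y = 1/R + 1/(jωL) + jωC
Y = (0.00159 − j0.000744) S
|Y| = 0.00175 S → |Z| = 1/|Y| = 570 Ω, ∠Z = −∠Y = 25.1°

25.1°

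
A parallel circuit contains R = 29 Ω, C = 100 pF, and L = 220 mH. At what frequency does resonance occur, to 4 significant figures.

ω₀ = 1/√(LC) = 1/√(0.22 × 1e-10) = 213200 rad/s
f₀ = ω₀/(2π) = 33.93 kHz

33.93 kHz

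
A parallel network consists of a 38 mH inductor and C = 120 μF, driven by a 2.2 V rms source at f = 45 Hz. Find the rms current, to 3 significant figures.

130 mA

ω = 2πf = 282.7 rad/s
X_L = ωL = 10.7 Ω
X_C = 1/(ωC) = 29.5 Ω
Parallel: admittances add. Y = 1/(jωL) + jωC
Y = (0 − j0.0591) S
|Y| = 0.0591 S → |Z| = 1/|Y| = 16.9 Ω, ∠Z = −∠Y = 90.0°
I = V/|Z| = 2.2/16.9 = 130 mA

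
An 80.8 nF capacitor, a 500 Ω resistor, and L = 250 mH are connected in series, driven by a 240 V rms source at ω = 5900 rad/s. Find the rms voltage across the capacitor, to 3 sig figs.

630 V

X_L = ωL = 1480 Ω
X_C = 1/(ωC) = 2100 Ω
Net reactance X = X_L − X_C = -623 Ω
Z = 500 − j623 Ω
|Z| = √(500² + 623²) = 799 Ω
I = V/|Z| = 301 mA
V_C = I·|Z_C| = 0.301 × 2100 = 630 V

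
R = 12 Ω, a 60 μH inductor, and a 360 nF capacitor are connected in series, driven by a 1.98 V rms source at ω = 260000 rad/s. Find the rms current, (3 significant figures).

153 mA

X_L = ωL = 15.6 Ω
X_C = 1/(ωC) = 10.7 Ω
Net reactance X = X_L − X_C = 4.92 Ω
Z = 12.0 + j4.92 Ω
|Z| = √(12.0² + 4.92²) = 13.0 Ω
I = V/|Z| = 1.98/13.0 = 153 mA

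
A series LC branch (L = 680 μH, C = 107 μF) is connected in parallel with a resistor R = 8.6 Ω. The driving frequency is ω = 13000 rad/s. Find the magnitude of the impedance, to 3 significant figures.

5.90 Ω

X_L = ωL = 8.84 Ω
X_C = 1/(ωC) = 0.719 Ω
Branch 1: Z₁ = R = 8.60 Ω
Branch 2 (series LC): Z₂ = j(X_L − X_C) = j8.12 Ω
Parallel: Z = Z₁Z₂/(Z₁+Z₂), |Z| = 5.90 Ω, ∠Z = 46.6°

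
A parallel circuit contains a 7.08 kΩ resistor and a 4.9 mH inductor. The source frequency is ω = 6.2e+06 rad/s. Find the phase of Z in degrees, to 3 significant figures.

X_L = ωL = 30400 Ω
Parallel: admittances add. Y = 1/R + 1/(jωL)
Y = (0.000141 − j3.29e-05) S
|Y| = 0.000145 S → |Z| = 1/|Y| = 6900 Ω, ∠Z = −∠Y = 13.1°

13.1°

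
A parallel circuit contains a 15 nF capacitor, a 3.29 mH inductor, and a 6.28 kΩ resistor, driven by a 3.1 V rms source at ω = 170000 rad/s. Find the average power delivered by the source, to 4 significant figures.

X_L = ωL = 559.3 Ω
X_C = 1/(ωC) = 392.2 Ω
Parallel: admittances add. Y = 1/R + 1/(jωL) + jωC
Y = (0.0001592 + j0.0007621) S
|Y| = 0.0007785 S → |Z| = 1/|Y| = 1285 Ω, ∠Z = −∠Y = -78.20°
I = V/|Z| = 2.413 mA
P = VI cos φ = 3.1 × 0.002413 × cos(-78.20°) = 1.530 mW

1.530 mW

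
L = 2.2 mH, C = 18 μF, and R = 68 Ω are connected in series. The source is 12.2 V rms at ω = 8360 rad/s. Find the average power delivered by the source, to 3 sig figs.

2.13 W

X_L = ωL = 18.4 Ω
X_C = 1/(ωC) = 6.65 Ω
Net reactance X = X_L − X_C = 11.7 Ω
Z = 68.0 + j11.7 Ω
|Z| = √(68.0² + 11.7²) = 69.0 Ω
∠Z = arctan(11.7/68.0) = 9.80°
I = V/|Z| = 177 mA
P = VI cos φ = 12.2 × 0.177 × cos(9.80°) = 2.13 W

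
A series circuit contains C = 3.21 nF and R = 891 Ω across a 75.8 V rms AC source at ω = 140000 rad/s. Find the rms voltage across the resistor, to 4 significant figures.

28.18 V

X_C = 1/(ωC) = 2225 Ω
Z = 891.0 − j2225 Ω
|Z| = √(891.0² + 2225²) = 2397 Ω
I = V/|Z| = 31.62 mA
V_R = I·|Z_R| = 0.03162 × 891.0 = 28.18 V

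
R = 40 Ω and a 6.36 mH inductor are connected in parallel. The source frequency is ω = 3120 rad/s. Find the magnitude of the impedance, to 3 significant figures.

X_L = ωL = 19.8 Ω
Parallel: admittances add. Y = 1/R + 1/(jωL)
Y = (0.0250 − j0.0504) S
|Y| = 0.0563 S → |Z| = 1/|Y| = 17.8 Ω, ∠Z = −∠Y = 63.6°

17.8 Ω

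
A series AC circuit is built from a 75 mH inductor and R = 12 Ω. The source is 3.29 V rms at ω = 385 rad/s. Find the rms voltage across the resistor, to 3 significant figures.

1.26 V

X_L = ωL = 28.9 Ω
Z = 12.0 + j28.9 Ω
|Z| = √(12.0² + 28.9²) = 31.3 Ω
I = V/|Z| = 105 mA
V_R = I·|Z_R| = 0.105 × 12.0 = 1.26 V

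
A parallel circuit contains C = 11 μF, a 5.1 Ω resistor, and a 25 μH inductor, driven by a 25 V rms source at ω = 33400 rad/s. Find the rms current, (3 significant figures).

21.3 A

X_L = ωL = 0.835 Ω
X_C = 1/(ωC) = 2.72 Ω
Parallel: admittances add. Y = 1/R + 1/(jωL) + jωC
Y = (0.196 − j0.830) S
|Y| = 0.853 S → |Z| = 1/|Y| = 1.17 Ω, ∠Z = −∠Y = 76.7°
I = V/|Z| = 25/1.17 = 21.3 A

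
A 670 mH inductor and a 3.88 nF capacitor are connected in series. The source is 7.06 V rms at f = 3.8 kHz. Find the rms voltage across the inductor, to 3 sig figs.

21.7 V

ω = 2πf = 23880 rad/s
X_L = ωL = 16000 Ω
X_C = 1/(ωC) = 10800 Ω
Net reactance X = X_L − X_C = 5200 Ω
Z = j5200 Ω
|Z| = √(0² + 5200²) = 5200 Ω
I = V/|Z| = 1.36 mA
V_L = I·|Z_L| = 0.00136 × 16000 = 21.7 V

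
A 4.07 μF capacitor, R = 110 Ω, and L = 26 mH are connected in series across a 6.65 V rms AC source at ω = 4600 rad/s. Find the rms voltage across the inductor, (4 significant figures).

6.195 V

X_L = ωL = 119.6 Ω
X_C = 1/(ωC) = 53.41 Ω
Net reactance X = X_L − X_C = 66.19 Ω
Z = 110.0 + j66.19 Ω
|Z| = √(110.0² + 66.19²) = 128.4 Ω
I = V/|Z| = 51.80 mA
V_L = I·|Z_L| = 0.05180 × 119.6 = 6.195 V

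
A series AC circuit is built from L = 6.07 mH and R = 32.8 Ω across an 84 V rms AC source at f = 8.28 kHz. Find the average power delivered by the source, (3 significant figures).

2.30 W

ω = 2πf = 52020 rad/s
X_L = ωL = 316 Ω
Z = 32.8 + j316 Ω
|Z| = √(32.8² + 316²) = 317 Ω
∠Z = arctan(316/32.8) = 84.1°
I = V/|Z| = 265 mA
P = VI cos φ = 84 × 0.265 × cos(84.1°) = 2.30 W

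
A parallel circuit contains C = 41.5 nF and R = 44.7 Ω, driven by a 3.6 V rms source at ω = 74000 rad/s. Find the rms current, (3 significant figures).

X_C = 1/(ωC) = 326 Ω
Parallel: admittances add. Y = 1/R + jωC
Y = (0.0224 + j0.00307) S
|Y| = 0.0226 S → |Z| = 1/|Y| = 44.3 Ω, ∠Z = −∠Y = -7.82°
I = V/|Z| = 3.6/44.3 = 81.3 mA

81.3 mA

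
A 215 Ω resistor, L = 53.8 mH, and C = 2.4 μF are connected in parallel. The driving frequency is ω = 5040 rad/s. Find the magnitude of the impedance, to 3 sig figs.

104 Ω

X_L = ωL = 271 Ω
X_C = 1/(ωC) = 82.7 Ω
Parallel: admittances add. Y = 1/R + 1/(jωL) + jωC
Y = (0.00465 + j0.00841) S
|Y| = 0.00961 S → |Z| = 1/|Y| = 104 Ω, ∠Z = −∠Y = -61.0°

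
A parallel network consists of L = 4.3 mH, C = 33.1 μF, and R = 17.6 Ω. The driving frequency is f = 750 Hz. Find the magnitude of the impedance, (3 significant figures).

ω = 2πf = 4712 rad/s
X_L = ωL = 20.3 Ω
X_C = 1/(ωC) = 6.41 Ω
Parallel: admittances add. Y = 1/R + 1/(jωL) + jωC
Y = (0.0568 + j0.107) S
|Y| = 0.121 S → |Z| = 1/|Y| = 8.28 Ω, ∠Z = −∠Y = -61.9°

8.28 Ω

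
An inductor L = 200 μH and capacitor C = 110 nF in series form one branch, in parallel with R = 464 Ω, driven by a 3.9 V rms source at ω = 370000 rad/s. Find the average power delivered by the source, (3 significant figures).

X_L = ωL = 74.0 Ω
X_C = 1/(ωC) = 24.6 Ω
Branch 1: Z₁ = R = 464 Ω
Branch 2 (series LC): Z₂ = j(X_L − X_C) = j49.4 Ω
Parallel: Z = Z₁Z₂/(Z₁+Z₂), |Z| = 49.2 Ω, ∠Z = 83.9°
I = V/|Z| = 79.3 mA
P = VI cos φ = 3.9 × 0.0793 × cos(83.9°) = 32.8 mW

32.8 mW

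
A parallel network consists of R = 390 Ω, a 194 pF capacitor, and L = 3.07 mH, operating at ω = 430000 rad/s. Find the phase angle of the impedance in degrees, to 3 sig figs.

X_L = ωL = 1320 Ω
X_C = 1/(ωC) = 12000 Ω
Parallel: admittances add. Y = 1/R + 1/(jωL) + jωC
Y = (0.00256 − j0.000674) S
|Y| = 0.00265 S → |Z| = 1/|Y| = 377 Ω, ∠Z = −∠Y = 14.7°

14.7°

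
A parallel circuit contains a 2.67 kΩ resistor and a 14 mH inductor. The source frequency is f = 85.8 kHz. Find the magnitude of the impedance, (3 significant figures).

ω = 2πf = 539100 rad/s
X_L = ωL = 7550 Ω
Parallel: admittances add. Y = 1/R + 1/(jωL)
Y = (0.000375 − j0.000132) S
|Y| = 0.000397 S → |Z| = 1/|Y| = 2520 Ω, ∠Z = −∠Y = 19.5°

2520 Ω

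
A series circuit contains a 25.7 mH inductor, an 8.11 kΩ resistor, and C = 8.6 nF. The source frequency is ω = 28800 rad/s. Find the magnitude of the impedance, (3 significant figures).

X_L = ωL = 740 Ω
X_C = 1/(ωC) = 4040 Ω
Net reactance X = X_L − X_C = -3300 Ω
Z = 8110 − j3300 Ω
|Z| = √(8110² + 3300²) = 8750 Ω

8750 Ω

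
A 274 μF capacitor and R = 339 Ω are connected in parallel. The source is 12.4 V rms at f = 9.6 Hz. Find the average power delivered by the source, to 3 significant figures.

ω = 2πf = 60.32 rad/s
X_C = 1/(ωC) = 60.5 Ω
Parallel: admittances add. Y = 1/R + jωC
Y = (0.00295 + j0.0165) S
|Y| = 0.0168 S → |Z| = 1/|Y| = 59.6 Ω, ∠Z = −∠Y = -79.9°
I = V/|Z| = 208 mA
P = VI cos φ = 12.4 × 0.208 × cos(-79.9°) = 454 mW

454 mW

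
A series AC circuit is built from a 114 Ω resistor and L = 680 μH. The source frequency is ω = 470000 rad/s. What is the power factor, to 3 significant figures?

X_L = ωL = 320 Ω
Z = 114 + j320 Ω
|Z| = √(114² + 320²) = 339 Ω
∠Z = arctan(320/114) = 70.4°
cos φ = cos(70.4°) = 0.336

0.336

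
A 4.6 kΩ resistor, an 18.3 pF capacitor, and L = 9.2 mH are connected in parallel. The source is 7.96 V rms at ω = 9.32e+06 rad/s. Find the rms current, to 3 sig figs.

X_L = ωL = 85700 Ω
X_C = 1/(ωC) = 5860 Ω
Parallel: admittances add. Y = 1/R + 1/(jωL) + jωC
Y = (0.000217 + j0.000159) S
|Y| = 0.000269 S → |Z| = 1/|Y| = 3710 Ω, ∠Z = −∠Y = -36.2°
I = V/|Z| = 7.96/3710 = 2.14 mA

2.14 mA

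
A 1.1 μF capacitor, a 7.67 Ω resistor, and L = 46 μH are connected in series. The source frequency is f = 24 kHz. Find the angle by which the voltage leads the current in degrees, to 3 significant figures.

ω = 2πf = 150800 rad/s
X_L = ωL = 6.94 Ω
X_C = 1/(ωC) = 6.03 Ω
Net reactance X = X_L − X_C = 0.908 Ω
Z = 7.67 + j0.908 Ω
|Z| = √(7.67² + 0.908²) = 7.72 Ω
∠Z = arctan(0.908/7.67) = 6.75°

6.75°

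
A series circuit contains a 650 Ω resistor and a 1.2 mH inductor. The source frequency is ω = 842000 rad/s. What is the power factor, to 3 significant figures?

0.541

X_L = ωL = 1010 Ω
Z = 650 + j1010 Ω
|Z| = √(650² + 1010²) = 1200 Ω
∠Z = arctan(1010/650) = 57.2°
cos φ = cos(57.2°) = 0.541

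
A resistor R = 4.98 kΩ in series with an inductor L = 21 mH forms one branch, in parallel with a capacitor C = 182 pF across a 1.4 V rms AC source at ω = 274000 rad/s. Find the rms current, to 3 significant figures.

X_L = ωL = 5750 Ω
X_C = 1/(ωC) = 20100 Ω
Branch 1 (R+jX_L): Z₁ = 4980 + j5750 Ω, |Z₁| = 7610 Ω
Branch 2 (−jX_C): Z₂ = −j20100 Ω
Parallel: Z = Z₁Z₂/(Z₁+Z₂), |Z| = 10100 Ω, ∠Z = 29.9°
I = V/|Z| = 1.4/10100 = 139 μA

139 μA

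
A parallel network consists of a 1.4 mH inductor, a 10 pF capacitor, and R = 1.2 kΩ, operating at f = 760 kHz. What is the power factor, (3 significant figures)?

0.993

ω = 2πf = 4.775e+06 rad/s
X_L = ωL = 6690 Ω
X_C = 1/(ωC) = 20900 Ω
Parallel: admittances add. Y = 1/R + 1/(jωL) + jωC
Y = (0.000833 − j0.000102) S
|Y| = 0.000840 S → |Z| = 1/|Y| = 1190 Ω, ∠Z = −∠Y = 6.97°
cos φ = cos(6.97°) = 0.993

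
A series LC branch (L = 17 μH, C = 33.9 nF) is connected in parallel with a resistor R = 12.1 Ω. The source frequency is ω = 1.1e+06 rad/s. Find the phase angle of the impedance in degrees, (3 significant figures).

X_L = ωL = 18.7 Ω
X_C = 1/(ωC) = 26.8 Ω
Branch 1: Z₁ = R = 12.1 Ω
Branch 2 (series LC): Z₂ = j(X_L − X_C) = −j8.12 Ω
Parallel: Z = Z₁Z₂/(Z₁+Z₂), |Z| = 6.74 Ω, ∠Z = -56.1°

-56.1°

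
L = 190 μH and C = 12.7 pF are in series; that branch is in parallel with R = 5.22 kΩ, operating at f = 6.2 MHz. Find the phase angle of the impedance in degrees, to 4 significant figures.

44.13°

ω = 2πf = 3.896e+07 rad/s
X_L = ωL = 7402 Ω
X_C = 1/(ωC) = 2021 Ω
Branch 1: Z₁ = R = 5220 Ω
Branch 2 (series LC): Z₂ = j(X_L − X_C) = j5380 Ω
Parallel: Z = Z₁Z₂/(Z₁+Z₂), |Z| = 3746 Ω, ∠Z = 44.13°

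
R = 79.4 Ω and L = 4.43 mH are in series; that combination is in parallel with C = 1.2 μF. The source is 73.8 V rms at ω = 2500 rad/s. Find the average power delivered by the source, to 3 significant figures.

X_L = ωL = 11.1 Ω
X_C = 1/(ωC) = 333 Ω
Branch 1 (R+jX_L): Z₁ = 79.4 + j11.1 Ω, |Z₁| = 80.2 Ω
Branch 2 (−jX_C): Z₂ = −j333 Ω
Parallel: Z = Z₁Z₂/(Z₁+Z₂), |Z| = 80.5 Ω, ∠Z = -5.90°
I = V/|Z| = 917 mA
P = VI cos φ = 73.8 × 0.917 × cos(-5.90°) = 67.3 W

67.3 W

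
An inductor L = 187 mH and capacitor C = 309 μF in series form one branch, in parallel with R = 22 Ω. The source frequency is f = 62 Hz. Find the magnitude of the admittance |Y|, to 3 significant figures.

ω = 2πf = 389.6 rad/s
X_L = ωL = 72.8 Ω
X_C = 1/(ωC) = 8.31 Ω
Branch 1: Z₁ = R = 22.0 Ω
Branch 2 (series LC): Z₂ = j(X_L − X_C) = j64.5 Ω
Parallel: Z = Z₁Z₂/(Z₁+Z₂), |Z| = 20.8 Ω, ∠Z = 18.8°
|Y| = 1/|Z| = 48.0 mS

48.0 mS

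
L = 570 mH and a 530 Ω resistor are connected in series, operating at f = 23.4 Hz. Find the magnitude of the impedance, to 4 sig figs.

ω = 2πf = 147.0 rad/s
X_L = ωL = 83.81 Ω
Z = 530.0 + j83.81 Ω
|Z| = √(530.0² + 83.81²) = 536.6 Ω

536.6 Ω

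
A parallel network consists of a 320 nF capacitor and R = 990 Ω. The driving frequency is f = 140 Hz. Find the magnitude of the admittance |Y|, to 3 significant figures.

1.05 mS

ω = 2πf = 879.6 rad/s
X_C = 1/(ωC) = 3550 Ω
Parallel: admittances add. Y = 1/R + jωC
Y = (0.00101 + j0.000281) S
|Y| = 0.00105 S → |Z| = 1/|Y| = 954 Ω, ∠Z = −∠Y = -15.6°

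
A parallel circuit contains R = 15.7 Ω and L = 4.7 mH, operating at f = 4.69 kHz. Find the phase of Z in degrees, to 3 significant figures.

6.47°

ω = 2πf = 29470 rad/s
X_L = ωL = 139 Ω
Parallel: admittances add. Y = 1/R + 1/(jωL)
Y = (0.0637 − j0.00722) S
|Y| = 0.0641 S → |Z| = 1/|Y| = 15.6 Ω, ∠Z = −∠Y = 6.47°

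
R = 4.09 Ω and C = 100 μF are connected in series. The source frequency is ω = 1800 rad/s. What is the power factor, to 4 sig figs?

X_C = 1/(ωC) = 5.556 Ω
Z = 4.090 − j5.556 Ω
|Z| = √(4.090² + 5.556²) = 6.899 Ω
∠Z = arctan(-5.556/4.090) = -53.64°
cos φ = cos(-53.64°) = 0.5929

0.5929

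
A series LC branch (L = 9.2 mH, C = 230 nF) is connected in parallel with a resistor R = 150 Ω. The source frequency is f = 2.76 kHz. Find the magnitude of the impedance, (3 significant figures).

77.9 Ω

ω = 2πf = 17340 rad/s
X_L = ωL = 160 Ω
X_C = 1/(ωC) = 251 Ω
Branch 1: Z₁ = R = 150 Ω
Branch 2 (series LC): Z₂ = j(X_L − X_C) = −j91.2 Ω
Parallel: Z = Z₁Z₂/(Z₁+Z₂), |Z| = 77.9 Ω, ∠Z = -58.7°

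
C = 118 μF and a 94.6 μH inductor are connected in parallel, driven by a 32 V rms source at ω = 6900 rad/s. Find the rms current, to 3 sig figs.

23.0 A

X_L = ωL = 0.653 Ω
X_C = 1/(ωC) = 1.23 Ω
Parallel: admittances add. Y = 1/(jωL) + jωC
Y = (0 − j0.718) S
|Y| = 0.718 S → |Z| = 1/|Y| = 1.39 Ω, ∠Z = −∠Y = 90.0°
I = V/|Z| = 32/1.39 = 23.0 A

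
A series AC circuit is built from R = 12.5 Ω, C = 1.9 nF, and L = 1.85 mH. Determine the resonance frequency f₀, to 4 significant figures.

84.89 kHz

ω₀ = 1/√(LC) = 1/√(0.00185 × 1.9e-09) = 533400 rad/s
f₀ = ω₀/(2π) = 84.89 kHz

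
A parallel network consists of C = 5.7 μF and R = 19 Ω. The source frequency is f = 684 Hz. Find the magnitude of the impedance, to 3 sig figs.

ω = 2πf = 4298 rad/s
X_C = 1/(ωC) = 40.8 Ω
Parallel: admittances add. Y = 1/R + jωC
Y = (0.0526 + j0.0245) S
|Y| = 0.0581 S → |Z| = 1/|Y| = 17.2 Ω, ∠Z = −∠Y = -25.0°

17.2 Ω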